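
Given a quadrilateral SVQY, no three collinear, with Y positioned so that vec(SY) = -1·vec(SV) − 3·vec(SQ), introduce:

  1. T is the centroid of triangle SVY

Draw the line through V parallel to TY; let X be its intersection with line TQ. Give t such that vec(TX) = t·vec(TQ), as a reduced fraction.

t = -1/2

Set S = (0, 0), V = (1, 0), Q = (0, 1), Y = (-1, -3); any affine frame gives the same invariant.
1. T is the centroid of triangle SVY ⇒ T = (0, -1)
through V parallel to TY: direction (-1, -2); meets TQ at X = (0, -2)
X = T + t·(Q−T) with t = -1/2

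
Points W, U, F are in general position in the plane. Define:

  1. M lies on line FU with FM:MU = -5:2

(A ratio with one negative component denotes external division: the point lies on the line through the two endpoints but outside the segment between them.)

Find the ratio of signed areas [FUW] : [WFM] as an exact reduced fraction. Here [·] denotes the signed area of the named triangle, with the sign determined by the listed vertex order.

Set W = (0, 0), U = (1, 0), F = (0, 1); any affine frame gives the same invariant.
1. M lies on line FU with FM:MU = -5:2 ⇒ M = (5/3, -2/3)
2·[FUW] = -1, 2·[WFM] = -5/3
[FUW]:[WFM] = -1:-5/3 = 3/5

[FUW]:[WFM] = 3/5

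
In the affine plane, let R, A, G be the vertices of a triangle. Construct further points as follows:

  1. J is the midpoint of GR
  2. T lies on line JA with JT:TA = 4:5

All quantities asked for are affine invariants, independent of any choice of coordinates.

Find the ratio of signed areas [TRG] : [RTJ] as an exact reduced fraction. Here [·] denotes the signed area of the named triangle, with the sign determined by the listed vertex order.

Work in coordinates with R = (0, 0), A = (1, 0), G = (0, 1).
1. J is the midpoint of GR ⇒ J = (0, 1/2)
2. T lies on line JA with JT:TA = 4:5 ⇒ T = (4/9, 5/18)
2·[TRG] = -4/9, 2·[RTJ] = 2/9
[TRG]:[RTJ] = -4/9:2/9 = -2

[TRG]:[RTJ] = -2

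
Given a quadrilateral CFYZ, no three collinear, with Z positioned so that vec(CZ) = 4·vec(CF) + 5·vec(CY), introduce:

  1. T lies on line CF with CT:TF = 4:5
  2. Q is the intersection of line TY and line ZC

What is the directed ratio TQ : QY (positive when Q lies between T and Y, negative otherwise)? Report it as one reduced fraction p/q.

TQ:QY = 5/9

Choose coordinates C = (0, 0), F = (1, 0), Y = (0, 1), Z = (4, 5).
1. T lies on line CF with CT:TF = 4:5 ⇒ T = (4/9, 0)
2. Q is the intersection of line TY and line ZC ⇒ Q = (2/7, 5/14)
Q = T + t·(Y−T) with t = 5/14, so TQ:QY = t:(1−t) = 5/14:9/14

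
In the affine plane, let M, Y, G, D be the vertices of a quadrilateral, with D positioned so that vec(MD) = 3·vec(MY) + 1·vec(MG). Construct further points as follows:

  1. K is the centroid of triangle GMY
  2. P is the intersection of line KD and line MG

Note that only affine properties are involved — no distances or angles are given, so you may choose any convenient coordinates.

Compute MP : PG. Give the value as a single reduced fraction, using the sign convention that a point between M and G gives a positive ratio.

Choose coordinates M = (0, 0), Y = (1, 0), G = (0, 1), D = (3, 1).
1. K is the centroid of triangle GMY ⇒ K = (1/3, 1/3)
2. P is the intersection of line KD and line MG ⇒ P = (0, 1/4)
P = M + t·(G−M) with t = 1/4, so MP:PG = t:(1−t) = 1/4:3/4

MP:PG = 1/3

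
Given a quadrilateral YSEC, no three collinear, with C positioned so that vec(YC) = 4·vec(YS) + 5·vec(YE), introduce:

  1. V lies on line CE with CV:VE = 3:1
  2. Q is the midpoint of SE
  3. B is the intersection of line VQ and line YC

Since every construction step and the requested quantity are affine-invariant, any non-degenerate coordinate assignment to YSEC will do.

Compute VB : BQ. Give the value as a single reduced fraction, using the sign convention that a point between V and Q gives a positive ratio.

Set Y = (0, 0), S = (1, 0), E = (0, 1), C = (4, 5); any affine frame gives the same invariant.
1. V lies on line CE with CV:VE = 3:1 ⇒ V = (1, 2)
2. Q is the midpoint of SE ⇒ Q = (1/2, 1/2)
3. B is the intersection of line VQ and line YC ⇒ B = (4/7, 5/7)
B = V + t·(Q−V) with t = 6/7, so VB:BQ = t:(1−t) = 6/7:1/7

VB:BQ = 6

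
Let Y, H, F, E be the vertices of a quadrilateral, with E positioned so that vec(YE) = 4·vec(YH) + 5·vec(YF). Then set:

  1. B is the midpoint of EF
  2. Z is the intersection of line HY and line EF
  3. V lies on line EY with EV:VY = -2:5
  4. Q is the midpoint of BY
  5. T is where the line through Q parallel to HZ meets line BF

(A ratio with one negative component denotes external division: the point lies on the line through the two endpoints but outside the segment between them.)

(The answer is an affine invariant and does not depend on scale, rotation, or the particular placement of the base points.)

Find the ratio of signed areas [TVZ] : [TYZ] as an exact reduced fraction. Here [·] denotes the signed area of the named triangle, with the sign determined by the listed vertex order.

[TVZ]:[TYZ] = -2/3

Work in coordinates with Y = (0, 0), H = (1, 0), F = (0, 1), E = (4, 5).
1. B is the midpoint of EF ⇒ B = (2, 3)
2. Z is the intersection of line HY and line EF ⇒ Z = (-1, 0)
3. V lies on line EY with EV:VY = -2:5 ⇒ V = (20/3, 25/3)
4. Q is the midpoint of BY ⇒ Q = (1, 3/2)
5. T is where the line through Q parallel to HZ meets line BF ⇒ T = (1/2, 3/2)
2·[TVZ] = 1, 2·[TYZ] = -3/2
[TVZ]:[TYZ] = 1:-3/2 = -2/3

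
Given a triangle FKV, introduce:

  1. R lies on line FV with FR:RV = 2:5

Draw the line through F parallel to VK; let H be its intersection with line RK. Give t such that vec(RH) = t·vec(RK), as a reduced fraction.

Set F = (0, 0), K = (1, 0), V = (0, 1); any affine frame gives the same invariant.
1. R lies on line FV with FR:RV = 2:5 ⇒ R = (0, 2/7)
through F parallel to VK: direction (1, -1); meets RK at H = (-2/5, 2/5)
H = R + t·(K−R) with t = -2/5

t = -2/5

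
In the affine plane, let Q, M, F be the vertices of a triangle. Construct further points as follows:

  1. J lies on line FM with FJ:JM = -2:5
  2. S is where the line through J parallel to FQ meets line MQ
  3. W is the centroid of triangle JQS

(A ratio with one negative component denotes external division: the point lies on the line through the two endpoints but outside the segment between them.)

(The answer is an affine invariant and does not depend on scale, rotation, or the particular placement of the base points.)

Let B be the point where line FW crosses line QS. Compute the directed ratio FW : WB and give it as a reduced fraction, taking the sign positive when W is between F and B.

Choose coordinates Q = (0, 0), M = (1, 0), F = (0, 1).
1. J lies on line FM with FJ:JM = -2:5 ⇒ J = (-2/3, 5/3)
2. S is where the line through J parallel to FQ meets line MQ ⇒ S = (-2/3, 0)
3. W is the centroid of triangle JQS ⇒ W = (-4/9, 5/9)
line FW meets QS at B = (-1, 0)
W = F + t·(B−F) with t = 4/9, so FW:WB = 4/9:5/9

FW:WB = 4/5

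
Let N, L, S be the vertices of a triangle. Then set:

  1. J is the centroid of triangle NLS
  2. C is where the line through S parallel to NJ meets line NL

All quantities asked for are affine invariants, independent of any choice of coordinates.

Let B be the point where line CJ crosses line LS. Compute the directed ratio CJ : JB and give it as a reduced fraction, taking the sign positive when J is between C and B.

CJ:JB = 5

Work in coordinates with N = (0, 0), L = (1, 0), S = (0, 1).
1. J is the centroid of triangle NLS ⇒ J = (1/3, 1/3)
2. C is where the line through S parallel to NJ meets line NL ⇒ C = (-1, 0)
line CJ meets LS at B = (3/5, 2/5)
J = C + t·(B−C) with t = 5/6, so CJ:JB = 5/6:1/6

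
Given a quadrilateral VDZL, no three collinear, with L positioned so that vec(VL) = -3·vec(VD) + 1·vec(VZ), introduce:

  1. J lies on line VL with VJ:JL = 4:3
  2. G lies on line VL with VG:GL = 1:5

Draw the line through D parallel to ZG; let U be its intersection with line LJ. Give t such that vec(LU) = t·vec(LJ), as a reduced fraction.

t = 161/54

Choose coordinates V = (0, 0), D = (1, 0), Z = (0, 1), L = (-3, 1).
1. J lies on line VL with VJ:JL = 4:3 ⇒ J = (-12/7, 4/7)
2. G lies on line VL with VG:GL = 1:5 ⇒ G = (-1/2, 1/6)
through D parallel to ZG: direction (-1/2, -5/6); meets LJ at U = (5/6, -5/18)
U = L + t·(J−L) with t = 161/54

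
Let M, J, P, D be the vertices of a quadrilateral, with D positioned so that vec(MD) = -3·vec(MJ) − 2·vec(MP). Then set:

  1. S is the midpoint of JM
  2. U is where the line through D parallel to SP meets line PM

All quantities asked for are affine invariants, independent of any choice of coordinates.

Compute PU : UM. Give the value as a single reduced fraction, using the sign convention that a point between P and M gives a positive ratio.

PU:UM = -9/8

Choose coordinates M = (0, 0), J = (1, 0), P = (0, 1), D = (-3, -2).
1. S is the midpoint of JM ⇒ S = (1/2, 0)
2. U is where the line through D parallel to SP meets line PM ⇒ U = (0, -8)
U = P + t·(M−P) with t = 9, so PU:UM = t:(1−t) = 9:-8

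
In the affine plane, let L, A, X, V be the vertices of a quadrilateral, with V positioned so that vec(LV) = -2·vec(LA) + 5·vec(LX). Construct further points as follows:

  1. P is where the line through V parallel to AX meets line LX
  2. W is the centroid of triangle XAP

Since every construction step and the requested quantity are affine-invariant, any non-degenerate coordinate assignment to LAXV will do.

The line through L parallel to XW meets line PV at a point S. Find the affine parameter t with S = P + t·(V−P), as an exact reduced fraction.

Work in coordinates with L = (0, 0), A = (1, 0), X = (0, 1), V = (-2, 5).
1. P is where the line through V parallel to AX meets line LX ⇒ P = (0, 3)
2. W is the centroid of triangle XAP ⇒ W = (1/3, 4/3)
through L parallel to XW: direction (1/3, 1/3); meets PV at S = (3/2, 3/2)
S = P + t·(V−P) with t = -3/4

t = -3/4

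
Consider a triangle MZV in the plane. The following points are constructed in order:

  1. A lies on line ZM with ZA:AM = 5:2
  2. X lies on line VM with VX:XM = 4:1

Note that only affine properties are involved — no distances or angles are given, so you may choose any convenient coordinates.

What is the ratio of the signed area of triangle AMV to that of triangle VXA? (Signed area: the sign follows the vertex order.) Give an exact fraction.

Choose coordinates M = (0, 0), Z = (1, 0), V = (0, 1).
1. A lies on line ZM with ZA:AM = 5:2 ⇒ A = (2/7, 0)
2. X lies on line VM with VX:XM = 4:1 ⇒ X = (0, 1/5)
2·[AMV] = -2/7, 2·[VXA] = 8/35
[AMV]:[VXA] = -2/7:8/35 = -5/4

[AMV]:[VXA] = -5/4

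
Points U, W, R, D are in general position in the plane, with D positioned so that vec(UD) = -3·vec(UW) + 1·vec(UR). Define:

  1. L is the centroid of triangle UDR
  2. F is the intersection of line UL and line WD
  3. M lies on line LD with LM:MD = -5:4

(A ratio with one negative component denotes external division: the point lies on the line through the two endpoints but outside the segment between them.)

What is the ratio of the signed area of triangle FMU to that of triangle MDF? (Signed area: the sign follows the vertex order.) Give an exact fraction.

[FMU]:[MDF] = -15/8

Assign U = (0, 0), W = (1, 0), R = (0, 1), D = (-3, 1) — the answer is frame-independent, so this choice is without loss of generality.
1. L is the centroid of triangle UDR ⇒ L = (-1, 2/3)
2. F is the intersection of line UL and line WD ⇒ F = (-3/5, 2/5)
3. M lies on line LD with LM:MD = -5:4 ⇒ M = (-11, 7/3)
2·[FMU] = 3, 2·[MDF] = -8/5
[FMU]:[MDF] = 3:-8/5 = -15/8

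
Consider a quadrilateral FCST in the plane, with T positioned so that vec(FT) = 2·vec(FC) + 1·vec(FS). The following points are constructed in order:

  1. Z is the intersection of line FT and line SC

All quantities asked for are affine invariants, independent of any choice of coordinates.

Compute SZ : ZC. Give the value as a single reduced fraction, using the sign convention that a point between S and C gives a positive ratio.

SZ:ZC = 2

Set F = (0, 0), C = (1, 0), S = (0, 1), T = (2, 1); any affine frame gives the same invariant.
1. Z is the intersection of line FT and line SC ⇒ Z = (2/3, 1/3)
Z = S + t·(C−S) with t = 2/3, so SZ:ZC = t:(1−t) = 2/3:1/3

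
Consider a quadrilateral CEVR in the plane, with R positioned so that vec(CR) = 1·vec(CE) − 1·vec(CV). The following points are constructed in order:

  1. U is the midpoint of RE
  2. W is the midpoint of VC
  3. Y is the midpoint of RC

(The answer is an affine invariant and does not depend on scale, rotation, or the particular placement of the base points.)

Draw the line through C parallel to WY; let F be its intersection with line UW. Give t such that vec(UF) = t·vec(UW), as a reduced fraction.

t = 3/2

Work in coordinates with C = (0, 0), E = (1, 0), V = (0, 1), R = (1, -1).
1. U is the midpoint of RE ⇒ U = (1, -1/2)
2. W is the midpoint of VC ⇒ W = (0, 1/2)
3. Y is the midpoint of RC ⇒ Y = (1/2, -1/2)
through C parallel to WY: direction (1/2, -1); meets UW at F = (-1/2, 1)
F = U + t·(W−U) with t = 3/2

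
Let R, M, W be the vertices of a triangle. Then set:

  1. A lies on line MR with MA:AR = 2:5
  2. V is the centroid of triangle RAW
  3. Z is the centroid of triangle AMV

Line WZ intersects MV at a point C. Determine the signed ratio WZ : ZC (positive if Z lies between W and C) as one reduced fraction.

WZ:ZC = -29/2

Set R = (0, 0), M = (1, 0), W = (0, 1); any affine frame gives the same invariant.
1. A lies on line MR with MA:AR = 2:5 ⇒ A = (5/7, 0)
2. V is the centroid of triangle RAW ⇒ V = (5/21, 1/3)
3. Z is the centroid of triangle AMV ⇒ Z = (41/63, 1/9)
line WZ meets MV at C = (123/203, 5/29)
Z = W + t·(C−W) with t = 29/27, so WZ:ZC = 29/27:-2/27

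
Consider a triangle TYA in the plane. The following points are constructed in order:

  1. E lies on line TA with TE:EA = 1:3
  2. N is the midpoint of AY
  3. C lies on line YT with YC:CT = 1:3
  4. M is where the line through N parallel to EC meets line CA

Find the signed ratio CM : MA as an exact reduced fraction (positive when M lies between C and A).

Choose coordinates T = (0, 0), Y = (1, 0), A = (0, 1).
1. E lies on line TA with TE:EA = 1:3 ⇒ E = (0, 1/4)
2. N is the midpoint of AY ⇒ N = (1/2, 1/2)
3. C lies on line YT with YC:CT = 1:3 ⇒ C = (3/4, 0)
4. M is where the line through N parallel to EC meets line CA ⇒ M = (1/3, 5/9)
M = C + t·(A−C) with t = 5/9, so CM:MA = t:(1−t) = 5/9:4/9

CM:MA = 5/4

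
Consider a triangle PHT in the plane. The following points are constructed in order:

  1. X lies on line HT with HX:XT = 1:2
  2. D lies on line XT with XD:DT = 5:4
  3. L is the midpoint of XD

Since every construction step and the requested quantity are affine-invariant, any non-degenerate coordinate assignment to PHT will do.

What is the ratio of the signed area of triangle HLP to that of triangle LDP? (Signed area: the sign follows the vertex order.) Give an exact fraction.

[HLP]:[LDP] = 14/5

Set P = (0, 0), H = (1, 0), T = (0, 1); any affine frame gives the same invariant.
1. X lies on line HT with HX:XT = 1:2 ⇒ X = (2/3, 1/3)
2. D lies on line XT with XD:DT = 5:4 ⇒ D = (8/27, 19/27)
3. L is the midpoint of XD ⇒ L = (13/27, 14/27)
2·[HLP] = 14/27, 2·[LDP] = 5/27
[HLP]:[LDP] = 14/27:5/27 = 14/5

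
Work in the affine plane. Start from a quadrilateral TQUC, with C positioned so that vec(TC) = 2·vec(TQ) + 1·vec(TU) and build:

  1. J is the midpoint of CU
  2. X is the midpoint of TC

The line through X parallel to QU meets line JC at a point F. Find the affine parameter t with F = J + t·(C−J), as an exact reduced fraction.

Assign T = (0, 0), Q = (1, 0), U = (0, 1), C = (2, 1) — the answer is frame-independent, so this choice is without loss of generality.
1. J is the midpoint of CU ⇒ J = (1, 1)
2. X is the midpoint of TC ⇒ X = (1, 1/2)
through X parallel to QU: direction (-1, 1); meets JC at F = (1/2, 1)
F = J + t·(C−J) with t = -1/2

t = -1/2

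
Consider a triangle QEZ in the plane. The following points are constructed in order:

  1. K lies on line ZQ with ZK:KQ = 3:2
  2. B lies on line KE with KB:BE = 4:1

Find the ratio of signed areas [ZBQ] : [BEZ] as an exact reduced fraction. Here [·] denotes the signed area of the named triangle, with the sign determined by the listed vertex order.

Choose coordinates Q = (0, 0), E = (1, 0), Z = (0, 1).
1. K lies on line ZQ with ZK:KQ = 3:2 ⇒ K = (0, 2/5)
2. B lies on line KE with KB:BE = 4:1 ⇒ B = (4/5, 2/25)
2·[ZBQ] = -4/5, 2·[BEZ] = 3/25
[ZBQ]:[BEZ] = -4/5:3/25 = -20/3

[ZBQ]:[BEZ] = -20/3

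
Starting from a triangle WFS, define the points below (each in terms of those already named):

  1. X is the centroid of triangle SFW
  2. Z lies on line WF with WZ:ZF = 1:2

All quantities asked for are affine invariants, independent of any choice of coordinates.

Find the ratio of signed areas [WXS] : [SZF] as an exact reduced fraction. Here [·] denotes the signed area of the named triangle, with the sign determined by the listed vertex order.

[WXS]:[SZF] = 1/2

Choose coordinates W = (0, 0), F = (1, 0), S = (0, 1).
1. X is the centroid of triangle SFW ⇒ X = (1/3, 1/3)
2. Z lies on line WF with WZ:ZF = 1:2 ⇒ Z = (1/3, 0)
2·[WXS] = 1/3, 2·[SZF] = 2/3
[WXS]:[SZF] = 1/3:2/3 = 1/2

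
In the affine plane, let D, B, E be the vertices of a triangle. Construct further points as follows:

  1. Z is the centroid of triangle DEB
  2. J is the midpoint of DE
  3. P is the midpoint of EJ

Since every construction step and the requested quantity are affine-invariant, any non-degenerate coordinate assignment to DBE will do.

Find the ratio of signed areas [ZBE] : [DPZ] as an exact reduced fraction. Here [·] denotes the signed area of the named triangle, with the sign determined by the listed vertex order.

Set D = (0, 0), B = (1, 0), E = (0, 1); any affine frame gives the same invariant.
1. Z is the centroid of triangle DEB ⇒ Z = (1/3, 1/3)
2. J is the midpoint of DE ⇒ J = (0, 1/2)
3. P is the midpoint of EJ ⇒ P = (0, 3/4)
2·[ZBE] = 1/3, 2·[DPZ] = -1/4
[ZBE]:[DPZ] = 1/3:-1/4 = -4/3

[ZBE]:[DPZ] = -4/3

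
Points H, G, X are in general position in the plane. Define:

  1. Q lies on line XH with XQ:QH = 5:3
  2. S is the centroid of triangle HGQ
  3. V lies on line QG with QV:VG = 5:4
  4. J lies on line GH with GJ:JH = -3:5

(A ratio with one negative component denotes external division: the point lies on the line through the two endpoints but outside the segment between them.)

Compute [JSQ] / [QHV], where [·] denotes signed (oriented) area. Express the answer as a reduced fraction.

[JSQ]:[QHV] = -12/5

Choose coordinates H = (0, 0), G = (1, 0), X = (0, 1).
1. Q lies on line XH with XQ:QH = 5:3 ⇒ Q = (0, 3/8)
2. S is the centroid of triangle HGQ ⇒ S = (1/3, 1/8)
3. V lies on line QG with QV:VG = 5:4 ⇒ V = (5/9, 1/6)
4. J lies on line GH with GJ:JH = -3:5 ⇒ J = (5/2, 0)
2·[JSQ] = -1/2, 2·[QHV] = 5/24
[JSQ]:[QHV] = -1/2:5/24 = -12/5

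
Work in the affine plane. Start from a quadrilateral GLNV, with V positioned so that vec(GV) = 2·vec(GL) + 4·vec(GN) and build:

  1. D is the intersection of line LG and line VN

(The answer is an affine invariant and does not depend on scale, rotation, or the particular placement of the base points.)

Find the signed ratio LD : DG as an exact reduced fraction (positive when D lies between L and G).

LD:DG = -5/2

Work in coordinates with G = (0, 0), L = (1, 0), N = (0, 1), V = (2, 4).
1. D is the intersection of line LG and line VN ⇒ D = (-2/3, 0)
D = L + t·(G−L) with t = 5/3, so LD:DG = t:(1−t) = 5/3:-2/3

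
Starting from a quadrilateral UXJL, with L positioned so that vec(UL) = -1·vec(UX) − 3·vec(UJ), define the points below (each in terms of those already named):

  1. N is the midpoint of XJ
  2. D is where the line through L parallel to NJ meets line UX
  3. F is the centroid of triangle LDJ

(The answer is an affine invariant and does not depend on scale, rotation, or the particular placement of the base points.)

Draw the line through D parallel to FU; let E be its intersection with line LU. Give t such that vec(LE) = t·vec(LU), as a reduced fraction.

Choose coordinates U = (0, 0), X = (1, 0), J = (0, 1), L = (-1, -3).
1. N is the midpoint of XJ ⇒ N = (1/2, 1/2)
2. D is where the line through L parallel to NJ meets line UX ⇒ D = (-4, 0)
3. F is the centroid of triangle LDJ ⇒ F = (-5/3, -2/3)
through D parallel to FU: direction (5/3, 2/3); meets LU at E = (8/13, 24/13)
E = L + t·(U−L) with t = 21/13

t = 21/13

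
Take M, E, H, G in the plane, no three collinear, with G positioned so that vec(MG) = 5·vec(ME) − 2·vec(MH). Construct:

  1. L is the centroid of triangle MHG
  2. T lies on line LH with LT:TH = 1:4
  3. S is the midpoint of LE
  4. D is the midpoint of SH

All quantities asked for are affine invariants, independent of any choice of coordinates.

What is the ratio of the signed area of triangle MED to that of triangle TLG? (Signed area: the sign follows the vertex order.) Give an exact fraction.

Assign M = (0, 0), E = (1, 0), H = (0, 1), G = (5, -2) — the answer is frame-independent, so this choice is without loss of generality.
1. L is the centroid of triangle MHG ⇒ L = (5/3, -1/3)
2. T lies on line LH with LT:TH = 1:4 ⇒ T = (4/3, -1/15)
3. S is the midpoint of LE ⇒ S = (4/3, -1/6)
4. D is the midpoint of SH ⇒ D = (2/3, 5/12)
2·[MED] = 5/12, 2·[TLG] = 1/3
[MED]:[TLG] = 5/12:1/3 = 5/4

[MED]:[TLG] = 5/4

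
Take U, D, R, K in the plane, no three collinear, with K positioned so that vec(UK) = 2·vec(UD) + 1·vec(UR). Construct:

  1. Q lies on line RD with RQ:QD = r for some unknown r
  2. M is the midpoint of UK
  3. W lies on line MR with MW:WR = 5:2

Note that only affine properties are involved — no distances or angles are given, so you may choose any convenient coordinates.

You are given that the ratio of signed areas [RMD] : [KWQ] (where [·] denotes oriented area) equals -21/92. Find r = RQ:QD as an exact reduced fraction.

Assign U = (0, 0), D = (1, 0), R = (0, 1), K = (2, 1) — the answer is frame-independent, so this choice is without loss of generality.
1. With RQ:QD = r, write λ = r/(r+1) so Q = R + λ·(D−R); Q is affine-linear in λ
2. M is the midpoint of UK ⇒ M = (1, 1/2)
3. W lies on line MR with MW:WR = 5:2 ⇒ W = (2/7, 6/7)
Every point depending on Q is an affine combination of Q and λ-independent points, so each such coordinate is linear in λ; the λ² term in each signed area is a multiple of (D−R)×(D−R) = 0, so 2·[RMD] and 2·[KWQ] are each linear in λ. Evaluating at λ=0 and λ=1:
  2·[RMD] = -1/2,   2·[KWQ] = 13/7·λ − 2/7
So [RMD]:[KWQ] = (-1/2) / (13/7·λ − 2/7). Setting this equal to -21/92:
  -1/2 = -21/92·(13/7·λ − 2/7)  ⇒  λ = 4/3
Then r = λ/(1−λ) = (4/3)/(-1/3) = -4. Check: with r = -4, Q = (4/3, -1/3) and [RMD]:[KWQ] = -21/92 as required.

r = -4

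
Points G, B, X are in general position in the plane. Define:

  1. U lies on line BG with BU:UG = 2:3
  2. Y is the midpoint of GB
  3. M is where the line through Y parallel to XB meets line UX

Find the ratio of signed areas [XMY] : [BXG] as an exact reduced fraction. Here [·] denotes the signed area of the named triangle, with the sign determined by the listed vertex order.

Work in coordinates with G = (0, 0), B = (1, 0), X = (0, 1).
1. U lies on line BG with BU:UG = 2:3 ⇒ U = (3/5, 0)
2. Y is the midpoint of GB ⇒ Y = (1/2, 0)
3. M is where the line through Y parallel to XB meets line UX ⇒ M = (3/4, -1/4)
2·[XMY] = -1/8, 2·[BXG] = 1
[XMY]:[BXG] = -1/8:1 = -1/8

[XMY]:[BXG] = -1/8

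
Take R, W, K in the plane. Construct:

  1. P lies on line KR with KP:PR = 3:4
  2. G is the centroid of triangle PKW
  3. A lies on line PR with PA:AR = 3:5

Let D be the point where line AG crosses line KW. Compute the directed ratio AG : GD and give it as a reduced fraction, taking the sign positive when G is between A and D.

AG:GD = 7/2

Work in coordinates with R = (0, 0), W = (1, 0), K = (0, 1).
1. P lies on line KR with KP:PR = 3:4 ⇒ P = (0, 4/7)
2. G is the centroid of triangle PKW ⇒ G = (1/3, 11/21)
3. A lies on line PR with PA:AR = 3:5 ⇒ A = (0, 5/14)
line AG meets KW at D = (3/7, 4/7)
G = A + t·(D−A) with t = 7/9, so AG:GD = 7/9:2/9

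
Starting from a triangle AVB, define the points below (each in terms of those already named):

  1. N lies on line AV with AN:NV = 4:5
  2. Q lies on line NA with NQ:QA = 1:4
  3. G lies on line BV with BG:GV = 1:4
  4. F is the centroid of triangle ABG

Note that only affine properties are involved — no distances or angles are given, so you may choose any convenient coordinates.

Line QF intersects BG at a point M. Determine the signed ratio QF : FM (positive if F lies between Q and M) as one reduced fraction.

Work in coordinates with A = (0, 0), V = (1, 0), B = (0, 1).
1. N lies on line AV with AN:NV = 4:5 ⇒ N = (4/9, 0)
2. Q lies on line NA with NQ:QA = 1:4 ⇒ Q = (16/45, 0)
3. G lies on line BV with BG:GV = 1:4 ⇒ G = (1/5, 4/5)
4. F is the centroid of triangle ABG ⇒ F = (1/15, 3/5)
line QF meets BG at M = (-17/70, 87/70)
F = Q + t·(M−Q) with t = 14/29, so QF:FM = 14/29:15/29

QF:FM = 14/15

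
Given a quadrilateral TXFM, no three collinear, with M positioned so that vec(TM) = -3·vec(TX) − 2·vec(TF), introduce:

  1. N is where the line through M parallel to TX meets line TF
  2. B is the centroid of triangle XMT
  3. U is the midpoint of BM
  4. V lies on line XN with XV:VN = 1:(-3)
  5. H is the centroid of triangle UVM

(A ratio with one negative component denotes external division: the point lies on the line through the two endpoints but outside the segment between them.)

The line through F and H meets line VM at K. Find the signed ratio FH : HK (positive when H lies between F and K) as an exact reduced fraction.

Set T = (0, 0), X = (1, 0), F = (0, 1), M = (-3, -2); any affine frame gives the same invariant.
1. N is where the line through M parallel to TX meets line TF ⇒ N = (0, -2)
2. B is the centroid of triangle XMT ⇒ B = (-2/3, -2/3)
3. U is the midpoint of BM ⇒ U = (-11/6, -4/3)
4. V lies on line XN with XV:VN = 1:(-3) ⇒ V = (3/2, 1)
5. H is the centroid of triangle UVM ⇒ H = (-10/9, -7/9)
line FH meets VM at K = (-15/14, -5/7)
H = F + t·(K−F) with t = 28/27, so FH:HK = 28/27:-1/27

FH:HK = -28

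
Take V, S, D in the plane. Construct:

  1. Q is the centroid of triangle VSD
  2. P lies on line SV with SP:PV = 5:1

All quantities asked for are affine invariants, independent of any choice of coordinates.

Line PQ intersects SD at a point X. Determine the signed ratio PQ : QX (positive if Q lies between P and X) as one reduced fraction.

PQ:QX = 3/2

Work in coordinates with V = (0, 0), S = (1, 0), D = (0, 1).
1. Q is the centroid of triangle VSD ⇒ Q = (1/3, 1/3)
2. P lies on line SV with SP:PV = 5:1 ⇒ P = (1/6, 0)
line PQ meets SD at X = (4/9, 5/9)
Q = P + t·(X−P) with t = 3/5, so PQ:QX = 3/5:2/5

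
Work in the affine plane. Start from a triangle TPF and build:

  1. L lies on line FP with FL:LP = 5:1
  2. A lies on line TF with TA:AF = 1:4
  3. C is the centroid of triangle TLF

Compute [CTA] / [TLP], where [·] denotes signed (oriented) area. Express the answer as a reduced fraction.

Choose coordinates T = (0, 0), P = (1, 0), F = (0, 1).
1. L lies on line FP with FL:LP = 5:1 ⇒ L = (5/6, 1/6)
2. A lies on line TF with TA:AF = 1:4 ⇒ A = (0, 1/5)
3. C is the centroid of triangle TLF ⇒ C = (5/18, 7/18)
2·[CTA] = -1/18, 2·[TLP] = -1/6
[CTA]:[TLP] = -1/18:-1/6 = 1/3

[CTA]:[TLP] = 1/3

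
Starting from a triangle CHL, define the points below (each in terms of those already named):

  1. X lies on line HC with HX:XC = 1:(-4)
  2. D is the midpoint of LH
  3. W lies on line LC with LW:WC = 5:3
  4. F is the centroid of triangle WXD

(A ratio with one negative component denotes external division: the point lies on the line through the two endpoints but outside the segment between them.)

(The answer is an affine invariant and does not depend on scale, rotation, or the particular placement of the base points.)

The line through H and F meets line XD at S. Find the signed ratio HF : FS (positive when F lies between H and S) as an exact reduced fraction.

HF:FS = 7/17

Choose coordinates C = (0, 0), H = (1, 0), L = (0, 1).
1. X lies on line HC with HX:XC = 1:(-4) ⇒ X = (4/3, 0)
2. D is the midpoint of LH ⇒ D = (1/2, 1/2)
3. W lies on line LC with LW:WC = 5:3 ⇒ W = (0, 3/8)
4. F is the centroid of triangle WXD ⇒ F = (11/18, 7/24)
line HF meets XD at S = (-1/3, 1)
F = H + t·(S−H) with t = 7/24, so HF:FS = 7/24:17/24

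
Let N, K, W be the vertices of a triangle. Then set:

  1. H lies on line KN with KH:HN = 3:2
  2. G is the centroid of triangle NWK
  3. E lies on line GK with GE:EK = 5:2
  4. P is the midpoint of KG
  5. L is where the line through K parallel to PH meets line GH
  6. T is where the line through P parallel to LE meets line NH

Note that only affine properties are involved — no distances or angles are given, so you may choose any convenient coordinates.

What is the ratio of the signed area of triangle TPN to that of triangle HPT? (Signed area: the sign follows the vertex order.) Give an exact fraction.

[TPN]:[HPT] = -4

Assign N = (0, 0), K = (1, 0), W = (0, 1) — the answer is frame-independent, so this choice is without loss of generality.
1. H lies on line KN with KH:HN = 3:2 ⇒ H = (2/5, 0)
2. G is the centroid of triangle NWK ⇒ G = (1/3, 1/3)
3. E lies on line GK with GE:EK = 5:2 ⇒ E = (17/21, 2/21)
4. P is the midpoint of KG ⇒ P = (2/3, 1/6)
5. L is where the line through K parallel to PH meets line GH ⇒ L = (7/15, -1/3)
6. T is where the line through P parallel to LE meets line NH ⇒ T = (8/15, 0)
2·[TPN] = 4/45, 2·[HPT] = -1/45
[TPN]:[HPT] = 4/45:-1/45 = -4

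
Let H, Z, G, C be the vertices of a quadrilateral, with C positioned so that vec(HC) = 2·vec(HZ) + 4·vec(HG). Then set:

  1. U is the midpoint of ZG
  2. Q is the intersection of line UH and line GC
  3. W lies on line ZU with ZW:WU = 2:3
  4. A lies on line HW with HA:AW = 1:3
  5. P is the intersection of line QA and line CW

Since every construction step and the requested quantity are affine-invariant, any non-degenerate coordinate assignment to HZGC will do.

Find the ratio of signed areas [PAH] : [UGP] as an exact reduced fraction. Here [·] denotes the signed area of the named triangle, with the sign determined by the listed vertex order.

Choose coordinates H = (0, 0), Z = (1, 0), G = (0, 1), C = (2, 4).
1. U is the midpoint of ZG ⇒ U = (1/2, 1/2)
2. Q is the intersection of line UH and line GC ⇒ Q = (-2, -2)
3. W lies on line ZU with ZW:WU = 2:3 ⇒ W = (4/5, 1/5)
4. A lies on line HW with HA:AW = 1:3 ⇒ A = (1/5, 1/20)
5. P is the intersection of line QA and line CW ⇒ P = (58/59, 46/59)
2·[PAH] = -63/590, 2·[UGP] = -45/118
[PAH]:[UGP] = -63/590:-45/118 = 7/25

[PAH]:[UGP] = 7/25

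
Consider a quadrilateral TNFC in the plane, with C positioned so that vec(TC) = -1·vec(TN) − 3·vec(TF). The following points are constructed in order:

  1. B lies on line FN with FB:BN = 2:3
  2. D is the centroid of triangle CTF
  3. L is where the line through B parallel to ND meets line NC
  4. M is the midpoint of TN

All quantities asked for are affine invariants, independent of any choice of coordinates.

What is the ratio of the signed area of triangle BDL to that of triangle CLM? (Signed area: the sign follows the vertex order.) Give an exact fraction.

Set T = (0, 0), N = (1, 0), F = (0, 1), C = (-1, -3); any affine frame gives the same invariant.
1. B lies on line FN with FB:BN = 2:3 ⇒ B = (2/5, 3/5)
2. D is the centroid of triangle CTF ⇒ D = (-1/3, -2/3)
3. L is where the line through B parallel to ND meets line NC ⇒ L = (19/10, 27/20)
4. M is the midpoint of TN ⇒ M = (1/2, 0)
2·[BDL] = 27/20, 2·[CLM] = 87/40
[BDL]:[CLM] = 27/20:87/40 = 18/29

[BDL]:[CLM] = 18/29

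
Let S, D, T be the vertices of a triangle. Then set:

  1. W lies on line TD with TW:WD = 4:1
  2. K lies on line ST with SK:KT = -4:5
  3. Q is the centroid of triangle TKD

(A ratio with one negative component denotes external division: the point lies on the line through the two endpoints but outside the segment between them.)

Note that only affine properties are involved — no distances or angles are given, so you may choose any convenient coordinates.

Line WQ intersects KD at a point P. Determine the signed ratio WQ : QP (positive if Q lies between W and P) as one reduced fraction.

WQ:QP = -2/5

Choose coordinates S = (0, 0), D = (1, 0), T = (0, 1).
1. W lies on line TD with TW:WD = 4:1 ⇒ W = (4/5, 1/5)
2. K lies on line ST with SK:KT = -4:5 ⇒ K = (0, -4)
3. Q is the centroid of triangle TKD ⇒ Q = (1/3, -1)
line WQ meets KD at P = (3/2, 2)
Q = W + t·(P−W) with t = -2/3, so WQ:QP = -2/3:5/3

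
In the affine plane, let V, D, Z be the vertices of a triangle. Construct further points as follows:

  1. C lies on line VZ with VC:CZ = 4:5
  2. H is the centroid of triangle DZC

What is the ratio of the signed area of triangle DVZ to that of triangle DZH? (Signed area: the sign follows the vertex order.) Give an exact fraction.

[DVZ]:[DZH] = -27/5

Work in coordinates with V = (0, 0), D = (1, 0), Z = (0, 1).
1. C lies on line VZ with VC:CZ = 4:5 ⇒ C = (0, 4/9)
2. H is the centroid of triangle DZC ⇒ H = (1/3, 13/27)
2·[DVZ] = -1, 2·[DZH] = 5/27
[DVZ]:[DZH] = -1:5/27 = -27/5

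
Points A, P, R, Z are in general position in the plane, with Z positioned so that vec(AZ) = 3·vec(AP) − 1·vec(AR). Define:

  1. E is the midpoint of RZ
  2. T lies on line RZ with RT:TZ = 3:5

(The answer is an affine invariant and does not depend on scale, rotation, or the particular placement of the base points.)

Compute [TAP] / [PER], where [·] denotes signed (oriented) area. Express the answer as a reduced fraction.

[TAP]:[PER] = 1/2

Choose coordinates A = (0, 0), P = (1, 0), R = (0, 1), Z = (3, -1).
1. E is the midpoint of RZ ⇒ E = (3/2, 0)
2. T lies on line RZ with RT:TZ = 3:5 ⇒ T = (9/8, 1/4)
2·[TAP] = 1/4, 2·[PER] = 1/2
[TAP]:[PER] = 1/4:1/2 = 1/2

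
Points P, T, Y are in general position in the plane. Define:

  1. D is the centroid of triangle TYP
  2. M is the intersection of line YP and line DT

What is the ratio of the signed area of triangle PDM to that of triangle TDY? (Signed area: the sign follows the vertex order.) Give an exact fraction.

[PDM]:[TDY] = -1/2

Assign P = (0, 0), T = (1, 0), Y = (0, 1) — the answer is frame-independent, so this choice is without loss of generality.
1. D is the centroid of triangle TYP ⇒ D = (1/3, 1/3)
2. M is the intersection of line YP and line DT ⇒ M = (0, 1/2)
2·[PDM] = 1/6, 2·[TDY] = -1/3
[PDM]:[TDY] = 1/6:-1/3 = -1/2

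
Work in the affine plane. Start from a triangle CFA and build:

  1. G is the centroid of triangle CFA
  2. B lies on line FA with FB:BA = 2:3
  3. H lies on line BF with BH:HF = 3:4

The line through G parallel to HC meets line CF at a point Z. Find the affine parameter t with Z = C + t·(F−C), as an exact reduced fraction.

Set C = (0, 0), F = (1, 0), A = (0, 1); any affine frame gives the same invariant.
1. G is the centroid of triangle CFA ⇒ G = (1/3, 1/3)
2. B lies on line FA with FB:BA = 2:3 ⇒ B = (3/5, 2/5)
3. H lies on line BF with BH:HF = 3:4 ⇒ H = (27/35, 8/35)
through G parallel to HC: direction (-27/35, -8/35); meets CF at Z = (-19/24, 0)
Z = C + t·(F−C) with t = -19/24

t = -19/24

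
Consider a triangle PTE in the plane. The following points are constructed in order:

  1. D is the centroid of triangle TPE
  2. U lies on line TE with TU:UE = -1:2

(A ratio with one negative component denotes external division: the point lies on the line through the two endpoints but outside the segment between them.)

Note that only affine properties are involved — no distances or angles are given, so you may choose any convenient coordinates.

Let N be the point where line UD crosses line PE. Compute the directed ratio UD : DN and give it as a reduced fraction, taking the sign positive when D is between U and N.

Choose coordinates P = (0, 0), T = (1, 0), E = (0, 1).
1. D is the centroid of triangle TPE ⇒ D = (1/3, 1/3)
2. U lies on line TE with TU:UE = -1:2 ⇒ U = (2, -1)
line UD meets PE at N = (0, 3/5)
D = U + t·(N−U) with t = 5/6, so UD:DN = 5/6:1/6

UD:DN = 5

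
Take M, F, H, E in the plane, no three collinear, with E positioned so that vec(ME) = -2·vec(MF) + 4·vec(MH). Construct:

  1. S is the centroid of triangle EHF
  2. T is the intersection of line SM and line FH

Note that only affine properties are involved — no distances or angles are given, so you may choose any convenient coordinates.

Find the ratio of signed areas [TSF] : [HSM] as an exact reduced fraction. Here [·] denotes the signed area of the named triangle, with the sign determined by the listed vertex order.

Set M = (0, 0), F = (1, 0), H = (0, 1), E = (-2, 4); any affine frame gives the same invariant.
1. S is the centroid of triangle EHF ⇒ S = (-1/3, 5/3)
2. T is the intersection of line SM and line FH ⇒ T = (-1/4, 5/4)
2·[TSF] = -5/12, 2·[HSM] = 1/3
[TSF]:[HSM] = -5/12:1/3 = -5/4

[TSF]:[HSM] = -5/4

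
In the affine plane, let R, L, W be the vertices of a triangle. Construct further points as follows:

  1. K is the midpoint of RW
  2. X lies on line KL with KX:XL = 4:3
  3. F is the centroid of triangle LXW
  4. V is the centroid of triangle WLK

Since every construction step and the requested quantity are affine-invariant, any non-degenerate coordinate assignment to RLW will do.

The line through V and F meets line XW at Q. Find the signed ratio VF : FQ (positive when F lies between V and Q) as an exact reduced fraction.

Assign R = (0, 0), L = (1, 0), W = (0, 1) — the answer is frame-independent, so this choice is without loss of generality.
1. K is the midpoint of RW ⇒ K = (0, 1/2)
2. X lies on line KL with KX:XL = 4:3 ⇒ X = (4/7, 3/14)
3. F is the centroid of triangle LXW ⇒ F = (11/21, 17/42)
4. V is the centroid of triangle WLK ⇒ V = (1/3, 1/2)
line VF meets XW at Q = (8/21, 10/21)
F = V + t·(Q−V) with t = 4, so VF:FQ = 4:-3

VF:FQ = -4/3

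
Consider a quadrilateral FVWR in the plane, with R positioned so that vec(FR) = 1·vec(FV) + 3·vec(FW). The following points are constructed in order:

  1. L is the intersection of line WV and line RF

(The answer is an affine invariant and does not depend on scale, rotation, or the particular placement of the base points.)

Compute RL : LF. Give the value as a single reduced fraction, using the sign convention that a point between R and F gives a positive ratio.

Choose coordinates F = (0, 0), V = (1, 0), W = (0, 1), R = (1, 3).
1. L is the intersection of line WV and line RF ⇒ L = (1/4, 3/4)
L = R + t·(F−R) with t = 3/4, so RL:LF = t:(1−t) = 3/4:1/4

RL:LF = 3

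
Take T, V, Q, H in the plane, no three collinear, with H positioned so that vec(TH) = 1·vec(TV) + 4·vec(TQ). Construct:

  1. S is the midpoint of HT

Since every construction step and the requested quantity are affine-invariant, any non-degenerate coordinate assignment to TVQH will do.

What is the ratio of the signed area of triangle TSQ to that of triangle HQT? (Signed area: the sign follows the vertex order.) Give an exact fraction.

[TSQ]:[HQT] = 1/2

Assign T = (0, 0), V = (1, 0), Q = (0, 1), H = (1, 4) — the answer is frame-independent, so this choice is without loss of generality.
1. S is the midpoint of HT ⇒ S = (1/2, 2)
2·[TSQ] = 1/2, 2·[HQT] = 1
[TSQ]:[HQT] = 1/2:1 = 1/2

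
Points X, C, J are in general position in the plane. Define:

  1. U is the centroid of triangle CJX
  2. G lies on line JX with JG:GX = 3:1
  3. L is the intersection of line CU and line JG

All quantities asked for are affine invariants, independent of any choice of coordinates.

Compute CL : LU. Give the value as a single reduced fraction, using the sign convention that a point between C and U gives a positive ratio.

Set X = (0, 0), C = (1, 0), J = (0, 1); any affine frame gives the same invariant.
1. U is the centroid of triangle CJX ⇒ U = (1/3, 1/3)
2. G lies on line JX with JG:GX = 3:1 ⇒ G = (0, 1/4)
3. L is the intersection of line CU and line JG ⇒ L = (0, 1/2)
L = C + t·(U−C) with t = 3/2, so CL:LU = t:(1−t) = 3/2:-1/2

CL:LU = -3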